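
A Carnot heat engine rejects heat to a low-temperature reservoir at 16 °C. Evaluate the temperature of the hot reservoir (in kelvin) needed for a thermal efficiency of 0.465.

T_C = 16 °C → 16 + 273.15 = 289.15 K.
From η = 1 − T_C/T_H, solving for T_H gives T_H = T_C/(1 − η) = 289.15/(1 − 0.465) = 540.5 K.

T_H ≈ 540.5 K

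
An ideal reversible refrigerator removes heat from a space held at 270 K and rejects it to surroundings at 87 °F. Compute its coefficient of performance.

COP_R ≈ 8.01

T_H = 87 °F → (87 − 32) × 5/9 = 30.56 °C = 303.71 K.
The reversible coefficient of performance is COP_R = T_C/(T_H − T_C) = 270.00/(303.71 − 270.00) = 8.01.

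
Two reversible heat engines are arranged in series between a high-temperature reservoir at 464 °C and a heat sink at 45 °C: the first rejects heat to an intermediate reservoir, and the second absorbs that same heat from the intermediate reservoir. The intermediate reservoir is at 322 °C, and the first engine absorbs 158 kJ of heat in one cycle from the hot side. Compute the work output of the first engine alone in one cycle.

W₁ ≈ 30.4 kJ

T_H = 464 °C → 464 + 273.15 = 737.15 K.
T_C = 45 °C → 45 + 273.15 = 318.15 K.
T_m = 322 °C → 322 + 273.15 = 595.15 K.
First-stage efficiency η₁ = 1 − T_m/T_H = 1 − 595.15/737.15 = 0.1926.
W₁ = η₁·Q_H = 0.1926 × 158 = 30.4 kJ.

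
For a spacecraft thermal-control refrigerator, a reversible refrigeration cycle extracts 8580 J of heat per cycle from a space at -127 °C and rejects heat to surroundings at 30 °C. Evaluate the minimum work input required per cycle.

T_H = 30 °C → 30 + 273.15 = 303.15 K.
T_C = -127 °C → -127 + 273.15 = 146.15 K.
The reversible coefficient of performance is COP_R = T_C/(T_H − T_C) = 146.15/157.00 = 0.9309.
W = Q_C/COP_R = 8580/0.9309 = 9220 J.

W_in ≈ 9220 J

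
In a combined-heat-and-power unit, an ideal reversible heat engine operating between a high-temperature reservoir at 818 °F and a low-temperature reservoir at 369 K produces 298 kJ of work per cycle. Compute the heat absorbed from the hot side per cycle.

T_H = 818 °F → (818 − 32) × 5/9 = 436.67 °C = 709.82 K.
For a reversible engine, η = 1 − T_C/T_H = 1 − 369.00/709.82 = 0.4801.
Q_H = W/η = 298/0.4801 = 620.6 kJ.

Q_H ≈ 620.6 kJ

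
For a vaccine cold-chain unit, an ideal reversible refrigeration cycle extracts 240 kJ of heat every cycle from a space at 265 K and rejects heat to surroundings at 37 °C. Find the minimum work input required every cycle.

T_H = 37 °C → 37 + 273.15 = 310.15 K.
Carnot COP: COP_R = T_C/(T_H − T_C) = 265.00/45.15 = 5.8693.
W = Q_C/COP_R = 240/5.8693 = 40.89 kJ.

W_in ≈ 40.89 kJ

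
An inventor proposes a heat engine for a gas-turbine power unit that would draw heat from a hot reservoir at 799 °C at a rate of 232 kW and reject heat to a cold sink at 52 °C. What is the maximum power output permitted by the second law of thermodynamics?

T_H = 799 °C → 799 + 273.15 = 1072.15 K.
T_C = 52 °C → 52 + 273.15 = 325.15 K.
No engine can exceed the Carnot limit: η_max = 1 − T_C/T_H = 1 − 325.15/1072.15 = 0.6967.
W_max = η_max · Q_H = 0.6967 × 232 = 162 kW.

Ẇ_max ≈ 162 kW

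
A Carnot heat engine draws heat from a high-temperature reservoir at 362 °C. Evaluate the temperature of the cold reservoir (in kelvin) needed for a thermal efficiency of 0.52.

T_C ≈ 305 K

T_H = 362 °C → 362 + 273.15 = 635.15 K.
From η = 1 − T_C/T_H, T_C = T_H·(1 − η) = 635.15 × (1 − 0.52) = 305 K.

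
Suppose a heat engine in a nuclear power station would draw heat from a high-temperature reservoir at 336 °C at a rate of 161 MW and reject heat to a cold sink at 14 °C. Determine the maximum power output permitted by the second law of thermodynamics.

T_H = 336 °C → 336 + 273.15 = 609.15 K.
T_C = 14 °C → 14 + 273.15 = 287.15 K.
The upper bound on efficiency is η_max = 1 − T_C/T_H = 1 − 287.15/609.15 = 0.5286.
W_max = η_max · Q_H = 0.5286 × 161 = 85.1 MW.

Ẇ_max ≈ 85.1 MW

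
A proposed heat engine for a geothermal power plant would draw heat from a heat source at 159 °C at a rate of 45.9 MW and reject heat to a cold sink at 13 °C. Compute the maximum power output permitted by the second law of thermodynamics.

T_H = 159 °C → 159 + 273.15 = 432.15 K.
T_C = 13 °C → 13 + 273.15 = 286.15 K.
No engine can exceed the Carnot limit: η_max = 1 − T_C/T_H = 1 − 286.15/432.15 = 0.3378.
W_max = η_max · Q_H = 0.3378 × 45.9 = 15.51 MW.

Ẇ_max ≈ 15.51 MW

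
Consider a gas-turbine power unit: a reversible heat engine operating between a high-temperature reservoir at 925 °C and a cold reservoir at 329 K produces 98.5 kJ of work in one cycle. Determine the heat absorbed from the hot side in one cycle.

T_H = 925 °C → 925 + 273.15 = 1198.15 K.
η_rev = 1 − T_C/T_H = 1 − 329.00/1198.15 = 0.7254.
Q_H = W/η = 98.5/0.7254 = 135.8 kJ.

Q_H ≈ 135.8 kJ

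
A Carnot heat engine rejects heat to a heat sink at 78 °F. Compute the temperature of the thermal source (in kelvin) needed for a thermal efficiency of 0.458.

T_H ≈ 551 K

T_C = 78 °F → (78 − 32) × 5/9 = 25.56 °C = 298.71 K.
From η = 1 − T_C/T_H, solving for T_H gives T_H = T_C/(1 − η) = 298.71/(1 − 0.458) = 551 K.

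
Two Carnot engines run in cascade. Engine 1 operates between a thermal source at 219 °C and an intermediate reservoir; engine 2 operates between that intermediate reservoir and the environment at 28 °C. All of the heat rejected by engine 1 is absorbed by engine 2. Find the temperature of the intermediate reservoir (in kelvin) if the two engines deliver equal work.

T_m ≈ 397 K

T_H = 219 °C → 219 + 273.15 = 492.15 K.
T_C = 28 °C → 28 + 273.15 = 301.15 K.
For reversible stages Q_m = Q_H·(T_m/T_H). Setting W₁ = Q_H(1 − T_m/T_H) equal to W₂ = Q_m(1 − T_C/T_m) = Q_H·(T_m − T_C)/T_H gives T_H − T_m = T_m − T_C, so T_m = (T_H + T_C)/2 = (492.15 + 301.15)/2 = 397 K.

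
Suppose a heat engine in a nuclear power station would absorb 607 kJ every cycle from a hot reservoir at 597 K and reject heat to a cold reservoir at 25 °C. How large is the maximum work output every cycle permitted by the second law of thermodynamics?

T_C = 25 °C → 25 + 273.15 = 298.15 K.
The second-law ceiling is the Carnot efficiency, η_max = 1 − T_C/T_H = 1 − 298.15/597.00 = 0.5006.
W_max = η_max · Q_H = 0.5006 × 607 = 304 kJ.

W_max ≈ 304 kJ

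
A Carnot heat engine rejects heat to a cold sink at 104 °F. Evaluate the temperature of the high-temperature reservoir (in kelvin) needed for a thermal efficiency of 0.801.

T_C = 104 °F → (104 − 32) × 5/9 = 40.00 °C = 313.15 K.
From η = 1 − T_C/T_H, solving for T_H gives T_H = T_C/(1 − η) = 313.15/(1 − 0.801) = 1574 K.

T_H ≈ 1574 K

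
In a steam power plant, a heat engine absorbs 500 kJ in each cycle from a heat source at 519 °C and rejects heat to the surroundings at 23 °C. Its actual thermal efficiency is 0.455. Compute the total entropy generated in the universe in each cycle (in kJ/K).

ΔS_univ ≈ 0.2889 kJ/K

T_H = 519 °C → 519 + 273.15 = 792.15 K.
T_C = 23 °C → 23 + 273.15 = 296.15 K.
W = η·Q_H = 0.455 × 500 = 227.5 kJ, so Q_C = Q_H − W = 272.5 kJ.
The hot reservoir loses entropy Q_H/T_H = 500/792.15 = 0.6312 kJ/K; the cold reservoir gains Q_C/T_C = 272.5/296.15 = 0.9201 kJ/K.
ΔS_univ = −Q_H/T_H + Q_C/T_C = 0.2889 kJ/K (> 0, since η = 0.455 < η_Carnot = 0.626).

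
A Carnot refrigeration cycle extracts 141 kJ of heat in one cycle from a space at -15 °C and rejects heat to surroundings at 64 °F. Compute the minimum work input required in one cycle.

W_in ≈ 17.9 kJ

T_H = 64 °F → (64 − 32) × 5/9 = 17.78 °C = 290.93 K.
T_C = -15 °C → -15 + 273.15 = 258.15 K.
Carnot COP: COP_R = T_C/(T_H − T_C) = 258.15/32.78 = 7.8758.
W = Q_C/COP_R = 141/7.8758 = 17.9 kJ.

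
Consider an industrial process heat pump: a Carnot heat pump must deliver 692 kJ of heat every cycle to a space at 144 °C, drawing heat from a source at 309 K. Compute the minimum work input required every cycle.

T_H = 144 °C → 144 + 273.15 = 417.15 K.
Reversible heating COP: COP_HP = T_H/(T_H − T_C) = 417.15/108.15 = 3.8571.
W = Q_H/COP_HP = 692/3.8571 = 179 kJ.

W_in ≈ 179 kJ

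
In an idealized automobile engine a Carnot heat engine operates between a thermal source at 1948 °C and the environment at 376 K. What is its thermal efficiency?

η ≈ 0.8307

T_H = 1948 °C → 1948 + 273.15 = 2221.15 K.
The Carnot efficiency is η = 1 − T_C/T_H = 1 − 376.00/2221.15 = 0.8307.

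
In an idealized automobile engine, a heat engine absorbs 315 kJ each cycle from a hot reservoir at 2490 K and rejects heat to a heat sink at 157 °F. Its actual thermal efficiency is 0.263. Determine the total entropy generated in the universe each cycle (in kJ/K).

T_C = 157 °F → (157 − 32) × 5/9 = 69.44 °C = 342.59 K.
W = η·Q_H = 0.263 × 315 = 82.84 kJ, so Q_C = Q_H − W = 232.2 kJ.
Entropy balance on the reservoirs: −Q_H/T_H = -0.1265 kJ/K, +Q_C/T_C = 0.6776 kJ/K.
ΔS_univ = −Q_H/T_H + Q_C/T_C = 0.551 kJ/K (> 0, since η = 0.263 < η_Carnot = 0.862).

ΔS_univ ≈ 0.551 kJ/K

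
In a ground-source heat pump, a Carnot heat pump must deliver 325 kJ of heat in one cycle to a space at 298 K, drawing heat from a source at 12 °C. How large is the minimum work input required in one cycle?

T_C = 12 °C → 12 + 273.15 = 285.15 K.
Reversible heating COP: COP_HP = T_H/(T_H − T_C) = 298.00/12.85 = 23.1907.
W = Q_H/COP_HP = 325/23.1907 = 14.01 kJ.

W_in ≈ 14.01 kJ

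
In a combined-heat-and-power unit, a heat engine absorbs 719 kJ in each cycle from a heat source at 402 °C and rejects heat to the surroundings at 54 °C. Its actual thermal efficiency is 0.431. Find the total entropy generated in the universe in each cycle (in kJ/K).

ΔS_univ ≈ 0.186 kJ/K

T_H = 402 °C → 402 + 273.15 = 675.15 K.
T_C = 54 °C → 54 + 273.15 = 327.15 K.
W = η·Q_H = 0.431 × 719 = 309.9 kJ, so Q_C = Q_H − W = 409.1 kJ.
Entropy balance on the reservoirs: −Q_H/T_H = -1.065 kJ/K, +Q_C/T_C = 1.251 kJ/K.
ΔS_univ = −Q_H/T_H + Q_C/T_C = 0.186 kJ/K (> 0, since η = 0.431 < η_Carnot = 0.515).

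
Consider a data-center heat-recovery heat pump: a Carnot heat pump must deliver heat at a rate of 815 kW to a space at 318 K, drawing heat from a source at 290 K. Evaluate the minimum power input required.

Ẇ_in ≈ 71.76 kW

Reversible heating COP: COP_HP = T_H/(T_H − T_C) = 318.00/28.00 = 11.3571.
W = Q_H/COP_HP = 815/11.3571 = 71.76 kW.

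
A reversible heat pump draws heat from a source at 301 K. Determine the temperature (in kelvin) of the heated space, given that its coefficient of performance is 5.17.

T_H ≈ 373 K

COP_HP = T_H/(T_H − T_C) ⇒ T_H = T_C·COP_HP/(COP_HP − 1) = 301.00 × 5.17/(5.17 − 1) = 373 K.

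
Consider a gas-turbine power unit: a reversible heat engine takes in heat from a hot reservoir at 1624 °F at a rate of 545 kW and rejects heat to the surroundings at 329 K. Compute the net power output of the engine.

T_H = 1624 °F → (1624 − 32) × 5/9 = 884.44 °C = 1157.59 K.
Since the cycle is reversible, η = 1 − T_C/T_H = 1 − 329.00/1157.59 = 0.7158.
W = η·Q_H = 0.7158 × 545 = 390 kW.

Ẇ ≈ 390 kW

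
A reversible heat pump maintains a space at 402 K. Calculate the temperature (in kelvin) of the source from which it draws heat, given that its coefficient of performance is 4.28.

COP_HP = T_H/(T_H − T_C) ⇒ T_C = T_H·(COP_HP − 1)/COP_HP = 402.00 × (4.28 − 1)/4.28 = 308.1 K.

T_C ≈ 308.1 K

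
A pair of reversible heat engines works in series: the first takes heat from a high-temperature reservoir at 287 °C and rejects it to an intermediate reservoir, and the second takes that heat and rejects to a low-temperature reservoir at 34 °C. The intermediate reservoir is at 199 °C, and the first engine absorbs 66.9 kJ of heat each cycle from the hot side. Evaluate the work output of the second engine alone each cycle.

W₂ ≈ 19.7 kJ

T_H = 287 °C → 287 + 273.15 = 560.15 K.
T_C = 34 °C → 34 + 273.15 = 307.15 K.
T_m = 199 °C → 199 + 273.15 = 472.15 K.
Heat entering the second stage: Q_m = Q_H·(T_m/T_H) = 66.9 × 472.15/560.15 = 56.4 kJ.
Second-stage efficiency η₂ = 1 − T_C/T_m = 1 − 307.15/472.15 = 0.3495, so W₂ = η₂·Q_m = 19.7 kJ.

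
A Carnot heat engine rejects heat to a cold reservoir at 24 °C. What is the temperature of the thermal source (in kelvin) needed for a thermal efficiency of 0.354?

T_C = 24 °C → 24 + 273.15 = 297.15 K.
From η = 1 − T_C/T_H, solving for T_H gives T_H = T_C/(1 − η) = 297.15/(1 − 0.354) = 460 K.

T_H ≈ 460 K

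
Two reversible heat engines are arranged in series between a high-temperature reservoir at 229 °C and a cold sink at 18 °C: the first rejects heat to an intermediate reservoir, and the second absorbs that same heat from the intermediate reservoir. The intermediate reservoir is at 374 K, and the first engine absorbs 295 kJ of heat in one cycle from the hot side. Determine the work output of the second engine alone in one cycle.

T_H = 229 °C → 229 + 273.15 = 502.15 K.
T_C = 18 °C → 18 + 273.15 = 291.15 K.
Heat entering the second stage: Q_m = Q_H·(T_m/T_H) = 295 × 374.00/502.15 = 220 kJ.
Second-stage efficiency η₂ = 1 − T_C/T_m = 1 − 291.15/374.00 = 0.2215, so W₂ = η₂·Q_m = 48.7 kJ.

W₂ ≈ 48.7 kJ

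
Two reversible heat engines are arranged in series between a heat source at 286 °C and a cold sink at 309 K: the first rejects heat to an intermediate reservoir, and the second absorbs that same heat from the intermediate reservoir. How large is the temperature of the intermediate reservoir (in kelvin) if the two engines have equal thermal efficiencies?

T_m ≈ 416 K

T_H = 286 °C → 286 + 273.15 = 559.15 K.
Equal efficiencies require 1 − T_m/T_H = 1 − T_C/T_m, i.e. T_m/T_H = T_C/T_m, so T_m = √(T_H·T_C) = √(559.15 × 309.00) = 416 K.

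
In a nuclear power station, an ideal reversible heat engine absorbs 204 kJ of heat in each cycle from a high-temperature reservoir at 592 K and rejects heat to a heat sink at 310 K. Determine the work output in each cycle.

For a reversible engine, η = 1 − T_C/T_H = 1 − 310.00/592.00 = 0.4764.
W = η·Q_H = 0.4764 × 204 = 97.2 kJ.

W ≈ 97.2 kJ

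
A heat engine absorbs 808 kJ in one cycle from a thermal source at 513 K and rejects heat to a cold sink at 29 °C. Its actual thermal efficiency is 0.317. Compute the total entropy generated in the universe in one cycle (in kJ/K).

ΔS_univ ≈ 0.251 kJ/K

T_C = 29 °C → 29 + 273.15 = 302.15 K.
W = η·Q_H = 0.317 × 808 = 256.1 kJ, so Q_C = Q_H − W = 551.9 kJ.
Entropy balance on the reservoirs: −Q_H/T_H = -1.575 kJ/K, +Q_C/T_C = 1.826 kJ/K.
ΔS_univ = −Q_H/T_H + Q_C/T_C = 0.251 kJ/K (> 0, since η = 0.317 < η_Carnot = 0.411).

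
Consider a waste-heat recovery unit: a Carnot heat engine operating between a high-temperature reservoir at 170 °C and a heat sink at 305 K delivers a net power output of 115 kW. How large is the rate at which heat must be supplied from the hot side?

Q̇_H ≈ 368.9 kW

T_H = 170 °C → 170 + 273.15 = 443.15 K.
The Carnot efficiency is η = 1 − T_C/T_H = 1 − 305.00/443.15 = 0.3117.
Q_H = W/η = 115/0.3117 = 368.9 kW.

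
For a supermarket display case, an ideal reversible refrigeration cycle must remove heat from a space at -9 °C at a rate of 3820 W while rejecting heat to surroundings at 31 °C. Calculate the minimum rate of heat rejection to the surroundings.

Q̇_H ≈ 4398 W

T_H = 31 °C → 31 + 273.15 = 304.15 K.
T_C = -9 °C → -9 + 273.15 = 264.15 K.
For a reversible cycle Q_H/Q_C = T_H/T_C, so Q_H = Q_C·T_H/T_C = 3820 × 304.15/264.15 = 4398 W.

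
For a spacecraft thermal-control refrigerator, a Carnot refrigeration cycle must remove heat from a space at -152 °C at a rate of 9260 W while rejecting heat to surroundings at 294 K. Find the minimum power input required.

T_C = -152 °C → -152 + 273.15 = 121.15 K.
For a reversible refrigerator, COP_R = T_C/(T_H − T_C) = 121.15/172.85 = 0.7009.
W = Q_C/COP_R = 9260/0.7009 = 13200 W.

Ẇ_in ≈ 13200 W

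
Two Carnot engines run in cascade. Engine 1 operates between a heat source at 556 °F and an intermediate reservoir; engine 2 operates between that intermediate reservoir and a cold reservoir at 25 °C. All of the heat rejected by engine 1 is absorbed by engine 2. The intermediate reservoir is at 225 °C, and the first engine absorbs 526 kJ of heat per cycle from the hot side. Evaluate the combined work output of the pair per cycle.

W_total ≈ 248 kJ

T_H = 556 °F → (556 − 32) × 5/9 = 291.11 °C = 564.26 K.
T_C = 25 °C → 25 + 273.15 = 298.15 K.
Two reversible stages in series are equivalent to a single Carnot engine between T_H and T_C, so η_total = 1 − T_C/T_H = 1 − 298.15/564.26 = 0.4716.
W_total = η_total · Q_H = 0.4716 × 526 = 248 kJ.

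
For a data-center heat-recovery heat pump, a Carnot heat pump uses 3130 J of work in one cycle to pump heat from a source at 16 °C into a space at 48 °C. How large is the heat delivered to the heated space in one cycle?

T_H = 48 °C → 48 + 273.15 = 321.15 K.
T_C = 16 °C → 16 + 273.15 = 289.15 K.
COP_HP = T_H/(T_H − T_C) = 321.15/32.00 = 10.0359.
Q_H = COP_HP · W = 10.0359 × 3130 = 31400 J.

Q_H ≈ 31400 J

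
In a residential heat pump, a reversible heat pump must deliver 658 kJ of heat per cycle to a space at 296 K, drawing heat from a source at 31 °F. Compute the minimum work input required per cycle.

W_in ≈ 52.0 kJ

T_C = 31 °F → (31 − 32) × 5/9 = -0.56 °C = 272.59 K.
The Carnot heat-pump COP is COP_HP = T_H/(T_H − T_C) = 296.00/23.41 = 12.6466.
W = Q_H/COP_HP = 658/12.6466 = 52.0 kJ.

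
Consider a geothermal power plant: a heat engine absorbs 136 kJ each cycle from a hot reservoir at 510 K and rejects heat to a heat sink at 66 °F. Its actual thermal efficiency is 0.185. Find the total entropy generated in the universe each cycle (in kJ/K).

ΔS_univ ≈ 0.113 kJ/K

T_C = 66 °F → (66 − 32) × 5/9 = 18.89 °C = 292.04 K.
W = η·Q_H = 0.185 × 136 = 25.16 kJ, so Q_C = Q_H − W = 110.8 kJ.
Entropy balance on the reservoirs: −Q_H/T_H = -0.2667 kJ/K, +Q_C/T_C = 0.3795 kJ/K.
ΔS_univ = −Q_H/T_H + Q_C/T_C = 0.113 kJ/K (> 0, since η = 0.185 < η_Carnot = 0.427).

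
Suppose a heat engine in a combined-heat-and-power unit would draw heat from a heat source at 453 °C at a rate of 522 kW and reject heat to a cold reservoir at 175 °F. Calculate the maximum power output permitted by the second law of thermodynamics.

Ẇ_max ≈ 269 kW

T_H = 453 °C → 453 + 273.15 = 726.15 K.
T_C = 175 °F → (175 − 32) × 5/9 = 79.44 °C = 352.59 K.
The upper bound on efficiency is η_max = 1 − T_C/T_H = 1 − 352.59/726.15 = 0.5144.
W_max = η_max · Q_H = 0.5144 × 522 = 269 kW.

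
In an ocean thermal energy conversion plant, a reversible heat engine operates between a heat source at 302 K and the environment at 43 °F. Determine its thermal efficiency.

η ≈ 0.0753

T_C = 43 °F → (43 − 32) × 5/9 = 6.11 °C = 279.26 K.
For a reversible engine, η = 1 − T_C/T_H = 1 − 279.26/302.00 = 0.0753.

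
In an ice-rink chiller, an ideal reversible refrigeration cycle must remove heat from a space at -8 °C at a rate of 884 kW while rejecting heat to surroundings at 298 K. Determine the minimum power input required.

Ẇ_in ≈ 110 kW

T_C = -8 °C → -8 + 273.15 = 265.15 K.
Carnot COP: COP_R = T_C/(T_H − T_C) = 265.15/32.85 = 8.0715.
W = Q_C/COP_R = 884/8.0715 = 110 kW.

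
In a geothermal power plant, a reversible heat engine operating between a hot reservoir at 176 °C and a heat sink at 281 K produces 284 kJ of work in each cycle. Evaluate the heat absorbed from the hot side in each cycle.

T_H = 176 °C → 176 + 273.15 = 449.15 K.
Since the cycle is reversible, η = 1 − T_C/T_H = 1 − 281.00/449.15 = 0.3744.
Q_H = W/η = 284/0.3744 = 759 kJ.

Q_H ≈ 759 kJ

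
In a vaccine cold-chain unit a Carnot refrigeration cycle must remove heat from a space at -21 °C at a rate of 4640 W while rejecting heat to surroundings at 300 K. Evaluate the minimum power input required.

Ẇ_in ≈ 880.5 W

T_C = -21 °C → -21 + 273.15 = 252.15 K.
COP_R = T_C/(T_H − T_C) = 252.15/47.85 = 5.2696.
W = Q_C/COP_R = 4640/5.2696 = 880.5 W.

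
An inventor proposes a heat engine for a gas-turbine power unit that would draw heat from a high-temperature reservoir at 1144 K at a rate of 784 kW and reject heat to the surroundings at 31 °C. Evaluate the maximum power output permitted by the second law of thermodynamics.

Ẇ_max ≈ 576 kW

T_C = 31 °C → 31 + 273.15 = 304.15 K.
The second-law ceiling is the Carnot efficiency, η_max = 1 − T_C/T_H = 1 − 304.15/1144.00 = 0.7341.
W_max = η_max · Q_H = 0.7341 × 784 = 576 kW.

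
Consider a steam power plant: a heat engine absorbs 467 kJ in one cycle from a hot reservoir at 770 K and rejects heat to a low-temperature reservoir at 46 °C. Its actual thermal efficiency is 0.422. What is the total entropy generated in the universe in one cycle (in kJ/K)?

T_C = 46 °C → 46 + 273.15 = 319.15 K.
W = η·Q_H = 0.422 × 467 = 197.1 kJ, so Q_C = Q_H − W = 269.9 kJ.
Entropy balance on the reservoirs: −Q_H/T_H = -0.6065 kJ/K, +Q_C/T_C = 0.8458 kJ/K.
ΔS_univ = −Q_H/T_H + Q_C/T_C = 0.239 kJ/K (> 0, since η = 0.422 < η_Carnot = 0.586).

ΔS_univ ≈ 0.239 kJ/K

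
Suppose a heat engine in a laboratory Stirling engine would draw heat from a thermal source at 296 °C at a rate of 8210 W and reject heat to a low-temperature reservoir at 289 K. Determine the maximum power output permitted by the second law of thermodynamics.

Ẇ_max ≈ 4040 W

T_H = 296 °C → 296 + 273.15 = 569.15 K.
No engine can exceed the Carnot limit: η_max = 1 − T_C/T_H = 1 − 289.00/569.15 = 0.4922.
W_max = η_max · Q_H = 0.4922 × 8210 = 4040 W.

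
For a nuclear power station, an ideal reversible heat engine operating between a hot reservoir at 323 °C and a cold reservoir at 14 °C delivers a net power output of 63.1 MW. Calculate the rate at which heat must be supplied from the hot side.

Q̇_H ≈ 122 MW

T_H = 323 °C → 323 + 273.15 = 596.15 K.
T_C = 14 °C → 14 + 273.15 = 287.15 K.
The Carnot efficiency is η = 1 − T_C/T_H = 1 − 287.15/596.15 = 0.5183.
Q_H = W/η = 63.1/0.5183 = 122 MW.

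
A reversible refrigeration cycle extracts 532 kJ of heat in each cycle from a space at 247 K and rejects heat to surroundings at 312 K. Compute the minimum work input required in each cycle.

W_in ≈ 140 kJ

COP_R = T_C/(T_H − T_C) = 247.00/65.00 = 3.8000.
W = Q_C/COP_R = 532/3.8000 = 140 kJ.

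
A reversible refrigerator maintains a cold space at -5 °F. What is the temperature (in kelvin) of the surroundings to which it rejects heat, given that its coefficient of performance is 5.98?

T_H ≈ 295 K

T_C = -5 °F → (-5 − 32) × 5/9 = -20.56 °C = 252.59 K.
COP_R = T_C/(T_H − T_C) ⇒ T_H = T_C·(1 + 1/COP_R) = 252.59 × (1 + 1/5.98) = 295 K.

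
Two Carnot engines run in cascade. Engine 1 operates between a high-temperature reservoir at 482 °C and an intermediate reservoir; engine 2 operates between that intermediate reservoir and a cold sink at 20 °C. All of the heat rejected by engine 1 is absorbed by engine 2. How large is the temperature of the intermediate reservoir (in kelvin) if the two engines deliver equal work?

T_H = 482 °C → 482 + 273.15 = 755.15 K.
T_C = 20 °C → 20 + 273.15 = 293.15 K.
For reversible stages Q_m = Q_H·(T_m/T_H). Setting W₁ = Q_H(1 − T_m/T_H) equal to W₂ = Q_m(1 − T_C/T_m) = Q_H·(T_m − T_C)/T_H gives T_H − T_m = T_m − T_C, so T_m = (T_H + T_C)/2 = (755.15 + 293.15)/2 = 524 K.

T_m ≈ 524 K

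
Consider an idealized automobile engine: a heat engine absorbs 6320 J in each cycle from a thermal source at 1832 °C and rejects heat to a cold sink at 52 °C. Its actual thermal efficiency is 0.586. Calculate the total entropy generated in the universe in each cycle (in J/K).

ΔS_univ ≈ 5.045 J/K

T_H = 1832 °C → 1832 + 273.15 = 2105.15 K.
T_C = 52 °C → 52 + 273.15 = 325.15 K.
W = η·Q_H = 0.586 × 6320 = 3704 J, so Q_C = Q_H − W = 2616 J.
Entropy balance on the reservoirs: −Q_H/T_H = -3.002 J/K, +Q_C/T_C = 8.047 J/K.
ΔS_univ = −Q_H/T_H + Q_C/T_C = 5.045 J/K (> 0, since η = 0.586 < η_Carnot = 0.846).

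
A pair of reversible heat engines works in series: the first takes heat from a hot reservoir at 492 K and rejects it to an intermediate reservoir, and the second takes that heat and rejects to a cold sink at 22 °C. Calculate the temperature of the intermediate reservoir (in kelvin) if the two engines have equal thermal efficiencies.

T_m ≈ 381 K

T_C = 22 °C → 22 + 273.15 = 295.15 K.
Equal efficiencies require 1 − T_m/T_H = 1 − T_C/T_m, i.e. T_m/T_H = T_C/T_m, so T_m = √(T_H·T_C) = √(492.00 × 295.15) = 381 K.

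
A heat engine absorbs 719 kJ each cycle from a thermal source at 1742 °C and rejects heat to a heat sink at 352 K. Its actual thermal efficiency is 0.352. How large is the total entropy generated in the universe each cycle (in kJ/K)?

T_H = 1742 °C → 1742 + 273.15 = 2015.15 K.
W = η·Q_H = 0.352 × 719 = 253.1 kJ, so Q_C = Q_H − W = 465.9 kJ.
Entropy balance on the reservoirs: −Q_H/T_H = -0.3568 kJ/K, +Q_C/T_C = 1.324 kJ/K.
ΔS_univ = −Q_H/T_H + Q_C/T_C = 0.9668 kJ/K (> 0, since η = 0.352 < η_Carnot = 0.825).

ΔS_univ ≈ 0.9668 kJ/K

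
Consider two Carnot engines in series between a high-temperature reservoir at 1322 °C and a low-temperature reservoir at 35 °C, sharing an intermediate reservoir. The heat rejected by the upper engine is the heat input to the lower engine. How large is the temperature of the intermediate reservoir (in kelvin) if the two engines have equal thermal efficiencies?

T_m ≈ 701 K

T_H = 1322 °C → 1322 + 273.15 = 1595.15 K.
T_C = 35 °C → 35 + 273.15 = 308.15 K.
Equal efficiencies require 1 − T_m/T_H = 1 − T_C/T_m, i.e. T_m/T_H = T_C/T_m, so T_m = √(T_H·T_C) = √(1595.15 × 308.15) = 701 K.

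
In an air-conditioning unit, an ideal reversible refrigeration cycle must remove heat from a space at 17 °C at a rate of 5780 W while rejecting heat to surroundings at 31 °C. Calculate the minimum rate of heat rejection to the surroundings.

Q̇_H ≈ 6060 W

T_H = 31 °C → 31 + 273.15 = 304.15 K.
T_C = 17 °C → 17 + 273.15 = 290.15 K.
For a reversible cycle Q_H/Q_C = T_H/T_C, so Q_H = Q_C·T_H/T_C = 5780 × 304.15/290.15 = 6060 W.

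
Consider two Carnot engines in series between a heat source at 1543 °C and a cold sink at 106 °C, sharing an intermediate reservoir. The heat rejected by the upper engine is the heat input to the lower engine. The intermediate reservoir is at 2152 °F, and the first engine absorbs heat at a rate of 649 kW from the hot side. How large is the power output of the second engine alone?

Ẇ₂ ≈ 383.0 kW

T_H = 1543 °C → 1543 + 273.15 = 1816.15 K.
T_C = 106 °C → 106 + 273.15 = 379.15 K.
T_m = 2152 °F → (2152 − 32) × 5/9 = 1177.78 °C = 1450.93 K.
Heat entering the second stage: Q_m = Q_H·(T_m/T_H) = 649 × 1450.93/1816.15 = 518.5 kW.
Second-stage efficiency η₂ = 1 − T_C/T_m = 1 − 379.15/1450.93 = 0.7387, so W₂ = η₂·Q_m = 383.0 kW.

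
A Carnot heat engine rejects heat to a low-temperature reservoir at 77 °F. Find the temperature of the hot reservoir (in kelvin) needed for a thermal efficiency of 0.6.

T_C = 77 °F → (77 − 32) × 5/9 = 25.00 °C = 298.15 K.
From η = 1 − T_C/T_H, solving for T_H gives T_H = T_C/(1 − η) = 298.15/(1 − 0.6) = 745 K.

T_H ≈ 745 K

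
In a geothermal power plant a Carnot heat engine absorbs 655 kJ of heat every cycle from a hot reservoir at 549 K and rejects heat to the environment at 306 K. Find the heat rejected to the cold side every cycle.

The Carnot efficiency is η = 1 − T_C/T_H = 1 − 306.00/549.00 = 0.4426.
For a reversible cycle Q_C/Q_H = T_C/T_H, so Q_C = 655 × 306.00/549.00 = 365 kJ.

Q_C ≈ 365 kJ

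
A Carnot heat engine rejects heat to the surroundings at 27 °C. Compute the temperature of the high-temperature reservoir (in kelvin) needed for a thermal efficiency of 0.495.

T_C = 27 °C → 27 + 273.15 = 300.15 K.
From η = 1 − T_C/T_H, solving for T_H gives T_H = T_C/(1 − η) = 300.15/(1 − 0.495) = 594 K.

T_H ≈ 594 K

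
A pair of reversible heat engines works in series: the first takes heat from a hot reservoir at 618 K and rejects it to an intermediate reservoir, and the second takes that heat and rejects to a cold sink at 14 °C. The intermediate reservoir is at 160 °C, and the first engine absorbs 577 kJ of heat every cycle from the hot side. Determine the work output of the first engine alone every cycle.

W₁ ≈ 172.6 kJ

T_C = 14 °C → 14 + 273.15 = 287.15 K.
T_m = 160 °C → 160 + 273.15 = 433.15 K.
First-stage efficiency η₁ = 1 − T_m/T_H = 1 − 433.15/618.00 = 0.2991.
W₁ = η₁·Q_H = 0.2991 × 577 = 172.6 kJ.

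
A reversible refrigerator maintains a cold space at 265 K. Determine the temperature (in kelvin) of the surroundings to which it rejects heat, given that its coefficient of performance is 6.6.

T_H ≈ 305 K

COP_R = T_C/(T_H − T_C) ⇒ T_H = T_C·(1 + 1/COP_R) = 265.00 × (1 + 1/6.6) = 305 K.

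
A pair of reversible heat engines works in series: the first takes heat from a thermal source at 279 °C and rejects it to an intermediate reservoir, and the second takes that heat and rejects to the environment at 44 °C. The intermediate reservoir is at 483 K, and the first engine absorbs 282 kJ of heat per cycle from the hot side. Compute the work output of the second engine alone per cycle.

W₂ ≈ 84.7 kJ

T_H = 279 °C → 279 + 273.15 = 552.15 K.
T_C = 44 °C → 44 + 273.15 = 317.15 K.
Heat entering the second stage: Q_m = Q_H·(T_m/T_H) = 282 × 483.00/552.15 = 247 kJ.
Second-stage efficiency η₂ = 1 − T_C/T_m = 1 − 317.15/483.00 = 0.3434, so W₂ = η₂·Q_m = 84.7 kJ.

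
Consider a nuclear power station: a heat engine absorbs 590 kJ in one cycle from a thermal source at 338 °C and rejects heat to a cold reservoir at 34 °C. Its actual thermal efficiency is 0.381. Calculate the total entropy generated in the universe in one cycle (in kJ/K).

T_H = 338 °C → 338 + 273.15 = 611.15 K.
T_C = 34 °C → 34 + 273.15 = 307.15 K.
W = η·Q_H = 0.381 × 590 = 224.8 kJ, so Q_C = Q_H − W = 365.2 kJ.
Entropy balance on the reservoirs: −Q_H/T_H = -0.9654 kJ/K, +Q_C/T_C = 1.189 kJ/K.
ΔS_univ = −Q_H/T_H + Q_C/T_C = 0.224 kJ/K (> 0, since η = 0.381 < η_Carnot = 0.497).

ΔS_univ ≈ 0.224 kJ/K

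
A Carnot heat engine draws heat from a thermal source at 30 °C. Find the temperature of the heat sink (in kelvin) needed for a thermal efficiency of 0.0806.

T_C ≈ 279 K

T_H = 30 °C → 30 + 273.15 = 303.15 K.
From η = 1 − T_C/T_H, T_C = T_H·(1 − η) = 303.15 × (1 − 0.0806) = 279 K.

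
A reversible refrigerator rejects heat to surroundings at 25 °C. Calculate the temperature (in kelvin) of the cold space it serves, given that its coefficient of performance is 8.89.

T_H = 25 °C → 25 + 273.15 = 298.15 K.
COP_R = T_C/(T_H − T_C) ⇒ T_C = T_H·COP_R/(1 + COP_R) = 298.15 × 8.89/(1 + 8.89) = 268 K.

T_C ≈ 268 K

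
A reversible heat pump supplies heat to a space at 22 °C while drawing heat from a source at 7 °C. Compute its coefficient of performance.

COP_HP ≈ 19.7

T_H = 22 °C → 22 + 273.15 = 295.15 K.
T_C = 7 °C → 7 + 273.15 = 280.15 K.
COP_HP = T_H/(T_H − T_C) = 295.15/(295.15 − 280.15) = 19.7.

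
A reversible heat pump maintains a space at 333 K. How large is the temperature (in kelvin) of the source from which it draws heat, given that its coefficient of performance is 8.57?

T_C ≈ 294 K

COP_HP = T_H/(T_H − T_C) ⇒ T_C = T_H·(COP_HP − 1)/COP_HP = 333.00 × (8.57 − 1)/8.57 = 294 K.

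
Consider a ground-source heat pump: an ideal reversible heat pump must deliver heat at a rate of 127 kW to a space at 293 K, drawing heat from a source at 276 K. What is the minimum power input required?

Ẇ_in ≈ 7.37 kW

COP_HP = T_H/(T_H − T_C) = 293.00/17.00 = 17.2353.
W = Q_H/COP_HP = 127/17.2353 = 7.37 kW.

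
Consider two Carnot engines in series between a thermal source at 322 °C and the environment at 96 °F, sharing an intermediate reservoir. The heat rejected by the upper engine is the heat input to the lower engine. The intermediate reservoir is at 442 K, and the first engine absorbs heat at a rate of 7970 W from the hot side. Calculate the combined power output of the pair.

T_H = 322 °C → 322 + 273.15 = 595.15 K.
T_C = 96 °F → (96 − 32) × 5/9 = 35.56 °C = 308.71 K.
Two reversible stages in series are equivalent to a single Carnot engine between T_H and T_C, so η_total = 1 − T_C/T_H = 1 − 308.71/595.15 = 0.4813.
W_total = η_total · Q_H = 0.4813 × 7970 = 3840 W.

Ẇ_total ≈ 3840 W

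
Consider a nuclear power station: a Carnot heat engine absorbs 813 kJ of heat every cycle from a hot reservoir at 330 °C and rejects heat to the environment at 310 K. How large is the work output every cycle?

W ≈ 395 kJ

T_H = 330 °C → 330 + 273.15 = 603.15 K.
Carnot efficiency: η = 1 − T_C/T_H = 1 − 310.00/603.15 = 0.4860.
W = η·Q_H = 0.4860 × 813 = 395 kJ.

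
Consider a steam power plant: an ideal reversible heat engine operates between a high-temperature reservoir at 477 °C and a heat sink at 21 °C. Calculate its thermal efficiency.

T_H = 477 °C → 477 + 273.15 = 750.15 K.
T_C = 21 °C → 21 + 273.15 = 294.15 K.
η_rev = 1 − T_C/T_H = 1 − 294.15/750.15 = 0.6079.

η ≈ 0.6079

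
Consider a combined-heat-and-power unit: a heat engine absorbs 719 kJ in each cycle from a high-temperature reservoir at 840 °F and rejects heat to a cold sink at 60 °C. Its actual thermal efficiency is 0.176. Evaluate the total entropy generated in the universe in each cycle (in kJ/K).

ΔS_univ ≈ 0.7826 kJ/K

T_H = 840 °F → (840 − 32) × 5/9 = 448.89 °C = 722.04 K.
T_C = 60 °C → 60 + 273.15 = 333.15 K.
W = η·Q_H = 0.176 × 719 = 126.5 kJ, so Q_C = Q_H − W = 592.5 kJ.
Reservoir entropy changes: ΔS_H = −Q_H/T_H = −719/722.04 = -0.9958 kJ/K and ΔS_C = +Q_C/T_C = 592.5/333.15 = 1.778 kJ/K.
ΔS_univ = −Q_H/T_H + Q_C/T_C = 0.7826 kJ/K (> 0, since η = 0.176 < η_Carnot = 0.539).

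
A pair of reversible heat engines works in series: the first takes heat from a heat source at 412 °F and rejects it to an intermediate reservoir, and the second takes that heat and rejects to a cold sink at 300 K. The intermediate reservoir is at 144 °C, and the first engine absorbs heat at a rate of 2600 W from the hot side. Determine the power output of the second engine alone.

Ẇ₂ ≈ 629 W

T_H = 412 °F → (412 − 32) × 5/9 = 211.11 °C = 484.26 K.
T_m = 144 °C → 144 + 273.15 = 417.15 K.
Heat entering the second stage: Q_m = Q_H·(T_m/T_H) = 2600 × 417.15/484.26 = 2240 W.
Second-stage efficiency η₂ = 1 − T_C/T_m = 1 − 300.00/417.15 = 0.2808, so W₂ = η₂·Q_m = 629 W.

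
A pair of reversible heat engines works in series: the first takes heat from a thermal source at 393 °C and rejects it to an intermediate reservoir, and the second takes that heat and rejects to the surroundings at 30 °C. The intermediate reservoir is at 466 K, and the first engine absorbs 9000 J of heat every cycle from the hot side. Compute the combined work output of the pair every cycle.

W_total ≈ 4904 J

T_H = 393 °C → 393 + 273.15 = 666.15 K.
T_C = 30 °C → 30 + 273.15 = 303.15 K.
Two reversible stages in series are equivalent to a single Carnot engine between T_H and T_C, so η_total = 1 − T_C/T_H = 1 − 303.15/666.15 = 0.5449.
W_total = η_total · Q_H = 0.5449 × 9000 = 4904 J.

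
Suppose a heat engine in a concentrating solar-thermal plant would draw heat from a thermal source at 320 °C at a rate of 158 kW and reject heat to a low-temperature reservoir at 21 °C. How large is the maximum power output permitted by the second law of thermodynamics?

T_H = 320 °C → 320 + 273.15 = 593.15 K.
T_C = 21 °C → 21 + 273.15 = 294.15 K.
By the Carnot theorem, η_max = 1 − T_C/T_H = 1 − 294.15/593.15 = 0.5041.
W_max = η_max · Q_H = 0.5041 × 158 = 79.6 kW.

Ẇ_max ≈ 79.6 kW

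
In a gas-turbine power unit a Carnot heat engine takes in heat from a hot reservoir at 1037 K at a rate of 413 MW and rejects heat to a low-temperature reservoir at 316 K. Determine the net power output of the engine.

Ẇ ≈ 287.1 MW

For a reversible engine, η = 1 − T_C/T_H = 1 − 316.00/1037.00 = 0.6953.
W = η·Q_H = 0.6953 × 413 = 287.1 MW.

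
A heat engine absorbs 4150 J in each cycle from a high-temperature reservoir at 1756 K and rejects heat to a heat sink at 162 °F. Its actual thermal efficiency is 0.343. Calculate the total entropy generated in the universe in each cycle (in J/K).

ΔS_univ ≈ 5.53 J/K

T_C = 162 °F → (162 − 32) × 5/9 = 72.22 °C = 345.37 K.
W = η·Q_H = 0.343 × 4150 = 1423 J, so Q_C = Q_H − W = 2727 J.
Reservoir entropy changes: ΔS_H = −Q_H/T_H = −4150/1756.00 = -2.363 J/K and ΔS_C = +Q_C/T_C = 2727/345.37 = 7.895 J/K.
ΔS_univ = −Q_H/T_H + Q_C/T_C = 5.53 J/K (> 0, since η = 0.343 < η_Carnot = 0.803).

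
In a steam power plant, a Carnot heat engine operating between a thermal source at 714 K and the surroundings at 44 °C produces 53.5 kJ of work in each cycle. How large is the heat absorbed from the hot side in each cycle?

Q_H ≈ 96.3 kJ

T_C = 44 °C → 44 + 273.15 = 317.15 K.
η_rev = 1 − T_C/T_H = 1 − 317.15/714.00 = 0.5558.
Q_H = W/η = 53.5/0.5558 = 96.3 kJ.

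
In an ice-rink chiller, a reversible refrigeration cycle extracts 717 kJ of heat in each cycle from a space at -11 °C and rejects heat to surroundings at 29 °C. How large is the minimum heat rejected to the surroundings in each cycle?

Q_H ≈ 826.4 kJ

T_H = 29 °C → 29 + 273.15 = 302.15 K.
T_C = -11 °C → -11 + 273.15 = 262.15 K.
For a reversible cycle Q_H/Q_C = T_H/T_C, so Q_H = Q_C·T_H/T_C = 717 × 302.15/262.15 = 826.4 kJ.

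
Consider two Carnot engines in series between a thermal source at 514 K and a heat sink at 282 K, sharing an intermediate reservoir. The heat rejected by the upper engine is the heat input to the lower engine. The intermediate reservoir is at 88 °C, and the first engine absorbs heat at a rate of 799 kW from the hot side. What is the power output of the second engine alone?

T_m = 88 °C → 88 + 273.15 = 361.15 K.
Heat entering the second stage: Q_m = Q_H·(T_m/T_H) = 799 × 361.15/514.00 = 561 kW.
Second-stage efficiency η₂ = 1 − T_C/T_m = 1 − 282.00/361.15 = 0.2192, so W₂ = η₂·Q_m = 123 kW.

Ẇ₂ ≈ 123 kW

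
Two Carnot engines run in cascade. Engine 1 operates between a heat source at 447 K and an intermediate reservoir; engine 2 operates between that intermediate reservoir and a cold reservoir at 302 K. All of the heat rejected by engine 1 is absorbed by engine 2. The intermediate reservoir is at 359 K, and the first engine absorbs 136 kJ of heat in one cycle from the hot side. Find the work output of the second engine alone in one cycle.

W₂ ≈ 17.34 kJ

Heat entering the second stage: Q_m = Q_H·(T_m/T_H) = 136 × 359.00/447.00 = 109.2 kJ.
Second-stage efficiency η₂ = 1 − T_C/T_m = 1 − 302.00/359.00 = 0.1588, so W₂ = η₂·Q_m = 17.34 kJ.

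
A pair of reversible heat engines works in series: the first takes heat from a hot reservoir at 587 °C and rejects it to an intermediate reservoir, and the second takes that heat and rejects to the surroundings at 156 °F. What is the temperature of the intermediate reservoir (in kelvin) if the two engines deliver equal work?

T_H = 587 °C → 587 + 273.15 = 860.15 K.
T_C = 156 °F → (156 − 32) × 5/9 = 68.89 °C = 342.04 K.
For reversible stages Q_m = Q_H·(T_m/T_H). Setting W₁ = Q_H(1 − T_m/T_H) equal to W₂ = Q_m(1 − T_C/T_m) = Q_H·(T_m − T_C)/T_H gives T_H − T_m = T_m − T_C, so T_m = (T_H + T_C)/2 = (860.15 + 342.04)/2 = 601 K.

T_m ≈ 601 K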